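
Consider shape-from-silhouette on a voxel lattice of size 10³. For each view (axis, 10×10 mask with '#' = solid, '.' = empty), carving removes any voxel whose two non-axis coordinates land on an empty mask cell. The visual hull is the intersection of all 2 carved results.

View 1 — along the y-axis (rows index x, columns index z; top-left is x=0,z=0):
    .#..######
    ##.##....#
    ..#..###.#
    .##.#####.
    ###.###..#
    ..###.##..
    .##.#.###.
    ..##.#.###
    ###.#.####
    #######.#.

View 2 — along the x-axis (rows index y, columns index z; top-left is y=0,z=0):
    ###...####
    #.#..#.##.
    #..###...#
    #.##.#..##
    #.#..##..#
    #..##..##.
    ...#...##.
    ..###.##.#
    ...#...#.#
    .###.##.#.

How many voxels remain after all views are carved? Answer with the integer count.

full grid |V| = 1000
after view 1 [y-axis, 64 of 100 cells solid] → remaining = 640
after view 2 [x-axis, 51 of 100 cells solid] → remaining = 314

314 voxels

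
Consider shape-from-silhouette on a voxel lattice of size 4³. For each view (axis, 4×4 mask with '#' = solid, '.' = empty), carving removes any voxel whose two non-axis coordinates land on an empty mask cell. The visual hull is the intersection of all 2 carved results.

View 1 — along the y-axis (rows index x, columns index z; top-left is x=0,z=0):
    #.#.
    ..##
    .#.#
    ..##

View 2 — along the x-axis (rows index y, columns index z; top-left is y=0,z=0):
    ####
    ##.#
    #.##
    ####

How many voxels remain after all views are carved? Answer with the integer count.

start: 4×4×4 = 64 voxels
[1] y-view keeps 8 columns → grid now 32
[2] x-view keeps 14 columns → grid now 28

voxel count = 28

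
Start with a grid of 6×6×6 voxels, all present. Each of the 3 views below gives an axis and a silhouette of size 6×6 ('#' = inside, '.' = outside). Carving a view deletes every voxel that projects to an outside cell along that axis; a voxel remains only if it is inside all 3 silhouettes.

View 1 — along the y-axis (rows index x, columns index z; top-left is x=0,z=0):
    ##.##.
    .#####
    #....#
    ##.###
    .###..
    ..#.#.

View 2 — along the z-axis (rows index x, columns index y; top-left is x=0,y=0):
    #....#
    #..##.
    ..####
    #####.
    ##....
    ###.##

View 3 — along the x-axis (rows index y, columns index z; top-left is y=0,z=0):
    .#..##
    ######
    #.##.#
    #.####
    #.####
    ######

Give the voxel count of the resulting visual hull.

56 voxels

start: 6×6×6 = 216 voxels
  1. axis=1 (XZ plane), |mask|=21  ⇒  voxels=126
  2. axis=2 (XY plane), |mask|=21  ⇒  voxels=72
  3. axis=0 (YZ plane), |mask|=29  ⇒  voxels=56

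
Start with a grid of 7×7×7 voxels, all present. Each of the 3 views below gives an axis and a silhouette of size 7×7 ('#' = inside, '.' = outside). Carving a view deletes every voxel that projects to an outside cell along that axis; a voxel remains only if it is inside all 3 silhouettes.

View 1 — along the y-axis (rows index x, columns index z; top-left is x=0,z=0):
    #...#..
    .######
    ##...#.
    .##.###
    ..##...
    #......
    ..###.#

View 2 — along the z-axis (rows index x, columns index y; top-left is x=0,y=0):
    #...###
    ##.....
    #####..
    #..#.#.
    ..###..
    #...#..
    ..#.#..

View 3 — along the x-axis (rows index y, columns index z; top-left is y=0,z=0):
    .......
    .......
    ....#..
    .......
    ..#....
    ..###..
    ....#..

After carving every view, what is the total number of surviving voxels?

before carving: 343 voxels (7×7×7)
step 1: project along y, AND mask (23/49) → |grid| = 161
step 2: project along z, AND mask (21/49) → |grid| = 66
step 3: project along x, AND mask (6/49) → |grid| = 7

7 voxels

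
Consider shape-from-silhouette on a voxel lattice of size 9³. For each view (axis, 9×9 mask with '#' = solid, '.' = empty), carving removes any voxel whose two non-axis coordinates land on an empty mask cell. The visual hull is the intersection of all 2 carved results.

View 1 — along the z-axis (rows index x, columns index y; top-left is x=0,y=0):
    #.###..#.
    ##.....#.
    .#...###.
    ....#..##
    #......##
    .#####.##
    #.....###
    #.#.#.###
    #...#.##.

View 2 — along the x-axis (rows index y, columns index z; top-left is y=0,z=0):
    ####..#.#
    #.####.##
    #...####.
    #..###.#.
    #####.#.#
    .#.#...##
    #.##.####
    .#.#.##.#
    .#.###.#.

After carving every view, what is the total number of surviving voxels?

voxel count = 223

full grid |V| = 729
after view 1 [z-axis, 39 of 81 cells solid] → remaining = 351
after view 2 [x-axis, 51 of 81 cells solid] → remaining = 223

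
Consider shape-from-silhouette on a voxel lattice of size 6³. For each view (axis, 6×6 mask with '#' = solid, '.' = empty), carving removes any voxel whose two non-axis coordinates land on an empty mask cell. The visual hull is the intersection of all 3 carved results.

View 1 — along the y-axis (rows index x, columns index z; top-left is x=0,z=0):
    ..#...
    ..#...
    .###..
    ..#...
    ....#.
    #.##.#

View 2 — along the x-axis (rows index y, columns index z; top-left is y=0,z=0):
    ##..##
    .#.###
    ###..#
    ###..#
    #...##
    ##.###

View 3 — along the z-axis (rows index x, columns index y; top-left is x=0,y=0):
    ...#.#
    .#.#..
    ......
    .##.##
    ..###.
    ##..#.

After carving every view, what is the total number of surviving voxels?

10 voxels

initial block: 6^3 = 216
[1] y-view keeps 11 columns → grid now 66
[2] x-view keeps 24 columns → grid now 34
[3] z-view keeps 14 columns → grid now 10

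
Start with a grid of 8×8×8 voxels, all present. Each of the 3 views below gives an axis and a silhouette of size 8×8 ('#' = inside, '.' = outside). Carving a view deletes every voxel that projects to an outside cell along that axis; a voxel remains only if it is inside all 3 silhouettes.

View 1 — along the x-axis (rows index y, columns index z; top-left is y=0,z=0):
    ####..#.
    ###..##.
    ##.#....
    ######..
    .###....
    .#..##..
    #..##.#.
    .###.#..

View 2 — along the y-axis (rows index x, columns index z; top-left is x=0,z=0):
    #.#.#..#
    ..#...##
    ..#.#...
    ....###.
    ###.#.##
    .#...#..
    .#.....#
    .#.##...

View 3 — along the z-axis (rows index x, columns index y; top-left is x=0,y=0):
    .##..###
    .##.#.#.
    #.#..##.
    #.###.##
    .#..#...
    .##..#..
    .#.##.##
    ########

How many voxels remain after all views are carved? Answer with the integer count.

51 voxels

before carving: 512 voxels (8×8×8)
V1 x: intersect with YZ mask (33 set) -- 264 left
V2 y: intersect with XZ mask (25 set) -- 96 left
V3 z: intersect with XY mask (37 set) -- 51 left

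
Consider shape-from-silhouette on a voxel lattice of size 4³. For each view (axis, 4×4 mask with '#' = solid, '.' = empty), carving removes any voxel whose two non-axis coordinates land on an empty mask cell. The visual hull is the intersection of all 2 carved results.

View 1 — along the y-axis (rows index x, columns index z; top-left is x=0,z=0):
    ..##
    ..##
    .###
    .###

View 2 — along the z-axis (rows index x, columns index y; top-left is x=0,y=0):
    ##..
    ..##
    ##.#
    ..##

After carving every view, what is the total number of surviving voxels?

|visual hull| = 23

full grid |V| = 64
V1 y: intersect with XZ mask (10 set) -- 40 left
V2 z: intersect with XY mask (9 set) -- 23 left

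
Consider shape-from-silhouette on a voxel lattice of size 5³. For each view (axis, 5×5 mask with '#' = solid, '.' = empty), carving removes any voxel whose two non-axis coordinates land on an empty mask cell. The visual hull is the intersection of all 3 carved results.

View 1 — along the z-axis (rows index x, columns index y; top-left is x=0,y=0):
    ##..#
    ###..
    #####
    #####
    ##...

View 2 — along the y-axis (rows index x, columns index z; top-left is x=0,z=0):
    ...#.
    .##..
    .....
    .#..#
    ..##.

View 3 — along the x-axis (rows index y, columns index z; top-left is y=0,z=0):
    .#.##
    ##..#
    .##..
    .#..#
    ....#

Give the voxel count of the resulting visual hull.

full grid |V| = 125
[1] z-view keeps 18 columns → grid now 90
[2] y-view keeps 7 columns → grid now 23
[3] x-view keeps 11 columns → grid now 14

14 voxels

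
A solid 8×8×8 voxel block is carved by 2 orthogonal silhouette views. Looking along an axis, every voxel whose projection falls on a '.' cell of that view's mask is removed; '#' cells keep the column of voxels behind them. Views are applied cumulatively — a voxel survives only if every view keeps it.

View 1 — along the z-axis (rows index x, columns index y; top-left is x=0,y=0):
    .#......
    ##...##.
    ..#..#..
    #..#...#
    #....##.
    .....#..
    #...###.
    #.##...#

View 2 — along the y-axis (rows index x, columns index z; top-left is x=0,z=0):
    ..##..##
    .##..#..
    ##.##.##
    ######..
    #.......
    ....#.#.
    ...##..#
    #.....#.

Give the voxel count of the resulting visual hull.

start: 8×8×8 = 512 voxels
carve view 1 (along z, XY-mask fill 22/64): 176 voxels remain
carve view 2 (along y, XZ-mask fill 27/64): 71 voxels remain

71 voxels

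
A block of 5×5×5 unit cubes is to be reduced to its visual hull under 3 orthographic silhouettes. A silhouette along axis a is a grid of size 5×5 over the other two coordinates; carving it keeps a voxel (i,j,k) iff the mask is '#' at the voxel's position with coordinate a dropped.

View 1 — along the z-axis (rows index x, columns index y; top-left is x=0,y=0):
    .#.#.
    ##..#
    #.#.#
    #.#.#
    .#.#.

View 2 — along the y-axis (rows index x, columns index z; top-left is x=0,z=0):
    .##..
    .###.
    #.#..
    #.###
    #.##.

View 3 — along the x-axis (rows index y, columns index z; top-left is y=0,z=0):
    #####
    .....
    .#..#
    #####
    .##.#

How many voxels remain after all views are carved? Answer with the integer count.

voxel count = 20

initial block: 5^3 = 125
step 1: project along z, AND mask (13/25) → |grid| = 65
step 2: project along y, AND mask (14/25) → |grid| = 37
step 3: project along x, AND mask (15/25) → |grid| = 20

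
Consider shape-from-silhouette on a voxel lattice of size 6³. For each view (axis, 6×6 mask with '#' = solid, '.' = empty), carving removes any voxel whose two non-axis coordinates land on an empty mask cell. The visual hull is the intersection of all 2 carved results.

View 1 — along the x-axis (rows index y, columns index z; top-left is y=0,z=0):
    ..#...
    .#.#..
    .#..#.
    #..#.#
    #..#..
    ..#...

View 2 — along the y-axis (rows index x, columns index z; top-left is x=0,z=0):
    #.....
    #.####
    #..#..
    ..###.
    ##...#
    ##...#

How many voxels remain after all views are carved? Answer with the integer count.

initial block: 6^3 = 216
step 1: project along x, AND mask (11/36) → |grid| = 66
step 2: project along y, AND mask (17/36) → |grid| = 32

voxel count = 32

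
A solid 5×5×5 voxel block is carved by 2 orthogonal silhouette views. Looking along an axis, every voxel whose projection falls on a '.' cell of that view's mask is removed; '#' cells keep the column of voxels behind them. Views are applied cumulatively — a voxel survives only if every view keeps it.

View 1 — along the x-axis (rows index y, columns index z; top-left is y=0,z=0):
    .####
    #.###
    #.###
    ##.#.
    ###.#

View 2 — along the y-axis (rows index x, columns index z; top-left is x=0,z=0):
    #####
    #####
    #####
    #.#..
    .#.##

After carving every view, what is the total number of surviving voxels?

76 voxels

initial block: 5^3 = 125
step 1: project along x, AND mask (19/25) → |grid| = 95
step 2: project along y, AND mask (20/25) → |grid| = 76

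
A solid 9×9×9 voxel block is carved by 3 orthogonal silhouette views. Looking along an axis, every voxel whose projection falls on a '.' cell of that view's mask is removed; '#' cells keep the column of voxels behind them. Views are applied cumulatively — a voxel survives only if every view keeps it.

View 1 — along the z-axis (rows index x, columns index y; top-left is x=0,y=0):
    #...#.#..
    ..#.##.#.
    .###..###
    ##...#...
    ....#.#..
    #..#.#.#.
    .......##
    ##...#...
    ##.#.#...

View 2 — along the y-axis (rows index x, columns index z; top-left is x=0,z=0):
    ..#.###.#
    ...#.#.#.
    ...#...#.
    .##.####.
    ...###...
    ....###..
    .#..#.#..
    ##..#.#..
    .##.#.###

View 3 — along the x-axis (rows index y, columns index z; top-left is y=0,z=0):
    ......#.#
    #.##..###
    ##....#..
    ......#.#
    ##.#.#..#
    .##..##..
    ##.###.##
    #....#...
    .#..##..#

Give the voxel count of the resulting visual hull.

remaining voxels: 51

full grid |V| = 729
[1] z-view keeps 31 columns → grid now 279
[2] y-view keeps 35 columns → grid now 117
[3] x-view keeps 35 columns → grid now 51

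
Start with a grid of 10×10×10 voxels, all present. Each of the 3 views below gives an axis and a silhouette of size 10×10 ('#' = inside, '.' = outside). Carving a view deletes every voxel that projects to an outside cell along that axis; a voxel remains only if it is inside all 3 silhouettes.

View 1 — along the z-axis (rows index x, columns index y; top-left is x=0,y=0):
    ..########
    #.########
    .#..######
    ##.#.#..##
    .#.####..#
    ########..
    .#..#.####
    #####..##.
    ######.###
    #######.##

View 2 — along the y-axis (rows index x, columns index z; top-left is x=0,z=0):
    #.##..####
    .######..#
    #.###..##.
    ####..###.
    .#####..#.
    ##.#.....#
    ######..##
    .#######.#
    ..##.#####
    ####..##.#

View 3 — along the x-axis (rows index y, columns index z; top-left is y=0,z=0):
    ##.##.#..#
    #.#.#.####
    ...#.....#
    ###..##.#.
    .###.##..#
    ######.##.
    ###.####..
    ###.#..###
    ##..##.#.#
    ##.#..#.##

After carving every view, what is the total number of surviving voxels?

full grid |V| = 1000
  1. axis=2 (XY plane), |mask|=75  ⇒  voxels=750
  2. axis=1 (XZ plane), |mask|=67  ⇒  voxels=501
  3. axis=0 (YZ plane), |mask|=61  ⇒  voxels=310

remaining voxels: 310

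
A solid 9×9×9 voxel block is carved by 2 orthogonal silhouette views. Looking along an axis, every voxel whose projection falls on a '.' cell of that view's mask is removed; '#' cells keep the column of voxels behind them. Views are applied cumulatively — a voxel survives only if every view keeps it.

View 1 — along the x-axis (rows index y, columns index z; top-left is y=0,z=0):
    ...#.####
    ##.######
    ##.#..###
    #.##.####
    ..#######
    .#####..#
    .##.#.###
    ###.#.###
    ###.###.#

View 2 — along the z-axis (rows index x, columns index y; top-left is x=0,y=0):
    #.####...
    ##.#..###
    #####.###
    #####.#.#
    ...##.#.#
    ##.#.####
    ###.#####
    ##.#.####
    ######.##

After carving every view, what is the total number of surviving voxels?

initial block: 9^3 = 729
V1 x: intersect with YZ mask (59 set) -- 531 left
V2 z: intersect with XY mask (60 set) -- 394 left

voxel count = 394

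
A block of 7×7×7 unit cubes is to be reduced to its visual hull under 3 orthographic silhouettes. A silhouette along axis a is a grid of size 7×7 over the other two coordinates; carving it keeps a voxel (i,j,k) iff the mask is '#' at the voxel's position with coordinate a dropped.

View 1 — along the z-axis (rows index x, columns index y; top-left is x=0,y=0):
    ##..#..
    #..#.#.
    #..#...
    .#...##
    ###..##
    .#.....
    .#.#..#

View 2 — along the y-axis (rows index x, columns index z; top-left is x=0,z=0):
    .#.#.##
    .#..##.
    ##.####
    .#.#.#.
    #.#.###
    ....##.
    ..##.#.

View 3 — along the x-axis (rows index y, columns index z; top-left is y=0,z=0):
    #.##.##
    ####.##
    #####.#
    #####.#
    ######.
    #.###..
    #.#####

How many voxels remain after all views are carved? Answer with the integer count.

58 voxels

initial block: 7^3 = 343
[1] z-view keeps 20 columns → grid now 140
[2] y-view keeps 26 columns → grid now 78
[3] x-view keeps 39 columns → grid now 58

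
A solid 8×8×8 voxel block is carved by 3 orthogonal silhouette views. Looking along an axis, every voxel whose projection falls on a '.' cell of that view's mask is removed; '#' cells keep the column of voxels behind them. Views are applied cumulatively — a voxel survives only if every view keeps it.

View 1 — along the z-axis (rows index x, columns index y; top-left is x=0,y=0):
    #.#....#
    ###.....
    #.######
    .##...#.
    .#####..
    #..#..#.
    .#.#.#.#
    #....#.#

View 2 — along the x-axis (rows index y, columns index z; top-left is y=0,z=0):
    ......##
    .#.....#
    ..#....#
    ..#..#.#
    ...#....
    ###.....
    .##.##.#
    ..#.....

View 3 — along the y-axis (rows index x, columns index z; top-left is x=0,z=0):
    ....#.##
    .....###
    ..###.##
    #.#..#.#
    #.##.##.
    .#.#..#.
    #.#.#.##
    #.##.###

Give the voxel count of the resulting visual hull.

remaining voxels: 44

full grid |V| = 512
V1 z: intersect with XY mask (31 set) -- 248 left
V2 x: intersect with YZ mask (19 set) -- 73 left
V3 y: intersect with XZ mask (34 set) -- 44 left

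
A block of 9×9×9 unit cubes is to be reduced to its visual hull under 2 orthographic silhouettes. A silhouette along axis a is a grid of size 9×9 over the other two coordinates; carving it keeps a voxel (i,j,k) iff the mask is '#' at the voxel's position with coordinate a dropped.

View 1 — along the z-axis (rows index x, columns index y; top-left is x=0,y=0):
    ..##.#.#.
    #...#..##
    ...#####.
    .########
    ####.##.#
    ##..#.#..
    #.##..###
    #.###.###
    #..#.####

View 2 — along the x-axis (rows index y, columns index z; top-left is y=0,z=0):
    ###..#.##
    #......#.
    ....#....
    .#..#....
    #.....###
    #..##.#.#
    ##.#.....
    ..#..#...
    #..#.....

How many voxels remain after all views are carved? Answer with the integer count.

start: 9×9×9 = 729 voxels
step 1: project along z, AND mask (51/81) → |grid| = 459
step 2: project along x, AND mask (27/81) → |grid| = 153

|visual hull| = 153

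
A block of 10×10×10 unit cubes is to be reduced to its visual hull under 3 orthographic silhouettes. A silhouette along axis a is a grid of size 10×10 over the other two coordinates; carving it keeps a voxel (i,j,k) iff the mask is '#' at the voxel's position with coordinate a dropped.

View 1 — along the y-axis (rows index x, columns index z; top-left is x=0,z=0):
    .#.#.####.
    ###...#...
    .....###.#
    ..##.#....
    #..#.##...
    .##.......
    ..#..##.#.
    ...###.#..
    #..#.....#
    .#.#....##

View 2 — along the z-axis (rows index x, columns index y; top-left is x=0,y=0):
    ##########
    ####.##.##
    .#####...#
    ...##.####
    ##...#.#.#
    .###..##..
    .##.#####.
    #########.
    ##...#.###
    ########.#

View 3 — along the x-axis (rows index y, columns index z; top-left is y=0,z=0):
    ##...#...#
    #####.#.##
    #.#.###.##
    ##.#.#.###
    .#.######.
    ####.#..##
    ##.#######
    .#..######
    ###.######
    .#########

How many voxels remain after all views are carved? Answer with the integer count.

remaining voxels: 208

full grid |V| = 1000
  1. axis=1 (XZ plane), |mask|=38  ⇒  voxels=380
  2. axis=2 (XY plane), |mask|=71  ⇒  voxels=282
  3. axis=0 (YZ plane), |mask|=74  ⇒  voxels=208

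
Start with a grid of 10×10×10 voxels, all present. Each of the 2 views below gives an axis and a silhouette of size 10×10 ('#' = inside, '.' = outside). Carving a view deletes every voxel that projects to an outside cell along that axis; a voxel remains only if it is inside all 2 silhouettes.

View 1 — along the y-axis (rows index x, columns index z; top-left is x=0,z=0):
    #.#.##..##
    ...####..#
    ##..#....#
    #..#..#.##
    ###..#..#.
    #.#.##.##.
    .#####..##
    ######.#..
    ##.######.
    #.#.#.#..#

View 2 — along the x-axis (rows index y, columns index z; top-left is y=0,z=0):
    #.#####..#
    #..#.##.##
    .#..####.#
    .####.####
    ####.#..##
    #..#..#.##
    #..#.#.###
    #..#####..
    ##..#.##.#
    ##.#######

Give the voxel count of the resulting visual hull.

initial block: 10^3 = 1000
[1] y-view keeps 58 columns → grid now 580
[2] x-view keeps 66 columns → grid now 384

voxel count = 384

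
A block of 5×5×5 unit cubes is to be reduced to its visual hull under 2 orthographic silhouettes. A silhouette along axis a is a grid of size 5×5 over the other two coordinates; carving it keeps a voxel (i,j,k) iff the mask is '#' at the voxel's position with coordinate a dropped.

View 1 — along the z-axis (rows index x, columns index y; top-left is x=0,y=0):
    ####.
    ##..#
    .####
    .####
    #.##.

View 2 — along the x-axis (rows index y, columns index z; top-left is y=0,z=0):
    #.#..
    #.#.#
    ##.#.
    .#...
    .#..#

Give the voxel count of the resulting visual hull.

initial block: 5^3 = 125
carve view 1 (along z, XY-mask fill 18/25): 90 voxels remain
carve view 2 (along x, YZ-mask fill 11/25): 40 voxels remain

remaining voxels: 40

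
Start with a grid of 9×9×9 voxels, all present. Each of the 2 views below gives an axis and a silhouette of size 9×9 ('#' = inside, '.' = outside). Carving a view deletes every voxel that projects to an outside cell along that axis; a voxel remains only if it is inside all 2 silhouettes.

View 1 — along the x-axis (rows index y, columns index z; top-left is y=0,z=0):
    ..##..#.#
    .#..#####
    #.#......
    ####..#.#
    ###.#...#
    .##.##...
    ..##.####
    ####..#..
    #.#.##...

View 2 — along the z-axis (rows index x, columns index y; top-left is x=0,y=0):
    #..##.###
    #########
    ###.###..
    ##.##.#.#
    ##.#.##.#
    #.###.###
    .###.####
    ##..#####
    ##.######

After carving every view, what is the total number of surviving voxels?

remaining voxels: 299

initial block: 9^3 = 729
carve view 1 (along x, YZ-mask fill 42/81): 378 voxels remain
carve view 2 (along z, XY-mask fill 62/81): 299 voxels remain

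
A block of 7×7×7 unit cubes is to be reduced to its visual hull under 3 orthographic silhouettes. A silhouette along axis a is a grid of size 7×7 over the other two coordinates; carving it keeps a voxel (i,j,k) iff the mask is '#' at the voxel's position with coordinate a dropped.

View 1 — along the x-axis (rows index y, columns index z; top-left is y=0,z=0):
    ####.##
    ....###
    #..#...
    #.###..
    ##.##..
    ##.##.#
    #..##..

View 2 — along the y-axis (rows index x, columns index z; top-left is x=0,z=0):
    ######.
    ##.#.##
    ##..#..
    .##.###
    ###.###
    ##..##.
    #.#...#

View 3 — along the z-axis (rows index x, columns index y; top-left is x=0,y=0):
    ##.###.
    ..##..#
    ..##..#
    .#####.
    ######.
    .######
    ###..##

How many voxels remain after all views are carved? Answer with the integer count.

initial block: 7^3 = 343
  1. axis=0 (YZ plane), |mask|=27  ⇒  voxels=189
  2. axis=1 (XZ plane), |mask|=32  ⇒  voxels=121
  3. axis=2 (XY plane), |mask|=33  ⇒  voxels=80

80 voxels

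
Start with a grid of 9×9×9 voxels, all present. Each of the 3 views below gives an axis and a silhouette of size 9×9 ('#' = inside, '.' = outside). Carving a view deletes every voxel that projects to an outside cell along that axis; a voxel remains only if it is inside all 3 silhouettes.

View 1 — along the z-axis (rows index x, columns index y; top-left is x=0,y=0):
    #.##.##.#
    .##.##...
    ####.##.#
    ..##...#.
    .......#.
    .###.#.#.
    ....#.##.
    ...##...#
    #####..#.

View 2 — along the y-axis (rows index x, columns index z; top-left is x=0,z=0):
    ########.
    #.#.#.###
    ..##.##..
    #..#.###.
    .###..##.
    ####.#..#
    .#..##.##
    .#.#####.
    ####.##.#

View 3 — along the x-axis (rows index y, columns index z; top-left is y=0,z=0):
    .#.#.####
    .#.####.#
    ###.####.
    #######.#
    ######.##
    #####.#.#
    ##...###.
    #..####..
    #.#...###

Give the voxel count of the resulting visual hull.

remaining voxels: 162

full grid |V| = 729
step 1: project along z, AND mask (38/81) → |grid| = 342
step 2: project along y, AND mask (52/81) → |grid| = 225
step 3: project along x, AND mask (57/81) → |grid| = 162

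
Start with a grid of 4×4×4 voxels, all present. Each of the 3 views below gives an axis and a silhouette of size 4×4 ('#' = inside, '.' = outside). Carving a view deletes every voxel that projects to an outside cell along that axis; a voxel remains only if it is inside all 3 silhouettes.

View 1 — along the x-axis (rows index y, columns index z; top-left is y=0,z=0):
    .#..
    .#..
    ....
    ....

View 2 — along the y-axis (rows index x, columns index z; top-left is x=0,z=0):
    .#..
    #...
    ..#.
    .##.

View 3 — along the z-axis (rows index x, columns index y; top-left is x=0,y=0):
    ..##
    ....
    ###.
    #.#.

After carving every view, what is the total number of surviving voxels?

full grid |V| = 64
carve view 1 (along x, YZ-mask fill 2/16): 8 voxels remain
carve view 2 (along y, XZ-mask fill 5/16): 4 voxels remain
carve view 3 (along z, XY-mask fill 7/16): 1 voxels remain

1 voxels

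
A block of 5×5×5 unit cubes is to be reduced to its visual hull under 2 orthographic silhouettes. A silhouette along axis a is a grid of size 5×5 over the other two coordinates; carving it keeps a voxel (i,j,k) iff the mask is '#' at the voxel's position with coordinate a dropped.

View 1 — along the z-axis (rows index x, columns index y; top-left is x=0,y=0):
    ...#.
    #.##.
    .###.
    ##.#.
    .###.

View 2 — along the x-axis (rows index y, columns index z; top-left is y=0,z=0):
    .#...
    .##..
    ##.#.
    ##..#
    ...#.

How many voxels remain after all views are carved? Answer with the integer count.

32 voxels

full grid |V| = 125
after view 1 [z-axis, 13 of 25 cells solid] → remaining = 65
after view 2 [x-axis, 10 of 25 cells solid] → remaining = 32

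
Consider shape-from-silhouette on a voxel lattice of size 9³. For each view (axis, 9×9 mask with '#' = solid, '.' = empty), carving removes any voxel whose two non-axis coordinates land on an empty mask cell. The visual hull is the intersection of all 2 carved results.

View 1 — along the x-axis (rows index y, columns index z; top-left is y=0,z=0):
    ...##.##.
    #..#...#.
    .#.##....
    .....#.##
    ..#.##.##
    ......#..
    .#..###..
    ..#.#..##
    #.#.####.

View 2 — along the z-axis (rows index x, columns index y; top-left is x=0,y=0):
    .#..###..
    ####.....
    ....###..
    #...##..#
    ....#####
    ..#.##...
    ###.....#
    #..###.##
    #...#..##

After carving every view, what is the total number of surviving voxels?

full grid |V| = 729
  1. axis=0 (YZ plane), |mask|=33  ⇒  voxels=297
  2. axis=2 (XY plane), |mask|=37  ⇒  voxels=139

|visual hull| = 139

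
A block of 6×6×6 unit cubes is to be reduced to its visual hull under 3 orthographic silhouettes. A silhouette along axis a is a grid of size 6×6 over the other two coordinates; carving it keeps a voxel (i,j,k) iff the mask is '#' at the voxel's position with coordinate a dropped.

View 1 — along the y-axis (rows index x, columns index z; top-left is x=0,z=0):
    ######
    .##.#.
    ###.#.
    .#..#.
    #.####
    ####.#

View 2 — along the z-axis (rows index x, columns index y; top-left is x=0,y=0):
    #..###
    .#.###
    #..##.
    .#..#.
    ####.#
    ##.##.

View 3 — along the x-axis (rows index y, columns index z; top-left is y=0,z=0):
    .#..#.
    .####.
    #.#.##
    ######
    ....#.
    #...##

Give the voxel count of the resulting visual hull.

remaining voxels: 55

start: 6×6×6 = 216 voxels
carve view 1 (along y, XZ-mask fill 25/36): 150 voxels remain
carve view 2 (along z, XY-mask fill 22/36): 97 voxels remain
carve view 3 (along x, YZ-mask fill 20/36): 55 voxels remain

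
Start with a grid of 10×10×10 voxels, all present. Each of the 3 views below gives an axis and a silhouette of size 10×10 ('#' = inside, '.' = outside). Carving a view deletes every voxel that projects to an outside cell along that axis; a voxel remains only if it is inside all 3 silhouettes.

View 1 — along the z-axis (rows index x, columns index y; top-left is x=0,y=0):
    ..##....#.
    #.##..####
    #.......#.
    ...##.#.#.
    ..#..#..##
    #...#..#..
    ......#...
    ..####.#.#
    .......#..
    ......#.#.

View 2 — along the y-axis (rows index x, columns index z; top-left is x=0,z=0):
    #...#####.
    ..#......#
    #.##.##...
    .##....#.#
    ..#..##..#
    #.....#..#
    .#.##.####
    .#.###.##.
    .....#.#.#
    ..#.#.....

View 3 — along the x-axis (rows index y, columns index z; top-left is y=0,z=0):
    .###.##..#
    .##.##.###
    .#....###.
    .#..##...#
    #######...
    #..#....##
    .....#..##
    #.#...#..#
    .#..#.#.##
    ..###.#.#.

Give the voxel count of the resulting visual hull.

before carving: 1000 voxels (10×10×10)
  1. axis=2 (XY plane), |mask|=33  ⇒  voxels=330
  2. axis=1 (XZ plane), |mask|=42  ⇒  voxels=133
  3. axis=0 (YZ plane), |mask|=49  ⇒  voxels=60

|visual hull| = 60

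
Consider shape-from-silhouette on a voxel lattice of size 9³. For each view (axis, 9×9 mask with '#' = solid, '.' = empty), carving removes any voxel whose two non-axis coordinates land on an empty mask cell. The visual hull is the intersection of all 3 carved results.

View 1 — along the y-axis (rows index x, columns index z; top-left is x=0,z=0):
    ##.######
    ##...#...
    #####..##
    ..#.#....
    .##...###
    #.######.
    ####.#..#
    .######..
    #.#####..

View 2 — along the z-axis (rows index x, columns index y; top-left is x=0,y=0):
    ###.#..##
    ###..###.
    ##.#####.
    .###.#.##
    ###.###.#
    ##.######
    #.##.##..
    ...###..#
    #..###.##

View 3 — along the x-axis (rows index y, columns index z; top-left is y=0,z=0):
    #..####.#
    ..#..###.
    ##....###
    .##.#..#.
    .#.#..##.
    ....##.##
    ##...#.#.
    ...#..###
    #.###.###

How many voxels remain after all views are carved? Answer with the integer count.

159 voxels

start: 9×9×9 = 729 voxels
carve view 1 (along y, XZ-mask fill 50/81): 450 voxels remain
carve view 2 (along z, XY-mask fill 55/81): 308 voxels remain
carve view 3 (along x, YZ-mask fill 42/81): 159 voxels remain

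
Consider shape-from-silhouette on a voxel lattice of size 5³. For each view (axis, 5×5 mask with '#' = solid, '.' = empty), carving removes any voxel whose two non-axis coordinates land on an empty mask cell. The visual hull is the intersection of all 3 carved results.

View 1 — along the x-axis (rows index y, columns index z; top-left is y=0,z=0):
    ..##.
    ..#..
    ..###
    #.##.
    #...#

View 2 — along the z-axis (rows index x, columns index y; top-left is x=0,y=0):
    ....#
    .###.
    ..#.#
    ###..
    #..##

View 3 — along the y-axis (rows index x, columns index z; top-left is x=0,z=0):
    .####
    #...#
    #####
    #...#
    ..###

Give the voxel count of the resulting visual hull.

remaining voxels: 14

start: 5×5×5 = 125 voxels
step 1: project along x, AND mask (11/25) → |grid| = 55
step 2: project along z, AND mask (12/25) → |grid| = 27
step 3: project along y, AND mask (16/25) → |grid| = 14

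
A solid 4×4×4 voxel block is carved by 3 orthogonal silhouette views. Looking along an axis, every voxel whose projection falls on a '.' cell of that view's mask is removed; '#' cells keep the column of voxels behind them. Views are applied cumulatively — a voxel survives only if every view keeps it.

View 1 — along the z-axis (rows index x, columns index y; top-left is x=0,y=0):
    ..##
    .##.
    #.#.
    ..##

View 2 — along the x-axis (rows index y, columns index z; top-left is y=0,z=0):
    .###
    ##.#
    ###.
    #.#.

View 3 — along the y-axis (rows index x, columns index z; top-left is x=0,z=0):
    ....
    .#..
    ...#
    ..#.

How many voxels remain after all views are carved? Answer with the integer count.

initial block: 4^3 = 64
[1] z-view keeps 8 columns → grid now 32
[2] x-view keeps 11 columns → grid now 22
[3] y-view keeps 3 columns → grid now 5

remaining voxels: 5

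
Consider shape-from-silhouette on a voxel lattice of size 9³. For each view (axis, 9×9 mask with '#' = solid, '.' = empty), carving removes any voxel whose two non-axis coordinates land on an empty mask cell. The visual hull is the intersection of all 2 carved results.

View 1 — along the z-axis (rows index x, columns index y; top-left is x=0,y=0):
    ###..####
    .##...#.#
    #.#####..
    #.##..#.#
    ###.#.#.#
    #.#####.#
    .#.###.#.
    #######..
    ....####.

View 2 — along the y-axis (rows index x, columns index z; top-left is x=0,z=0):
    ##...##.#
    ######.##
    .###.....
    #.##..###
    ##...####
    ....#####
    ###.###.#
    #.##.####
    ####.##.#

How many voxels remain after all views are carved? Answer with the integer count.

298 voxels

initial block: 9^3 = 729
carve view 1 (along z, XY-mask fill 51/81): 459 voxels remain
carve view 2 (along y, XZ-mask fill 54/81): 298 voxels remain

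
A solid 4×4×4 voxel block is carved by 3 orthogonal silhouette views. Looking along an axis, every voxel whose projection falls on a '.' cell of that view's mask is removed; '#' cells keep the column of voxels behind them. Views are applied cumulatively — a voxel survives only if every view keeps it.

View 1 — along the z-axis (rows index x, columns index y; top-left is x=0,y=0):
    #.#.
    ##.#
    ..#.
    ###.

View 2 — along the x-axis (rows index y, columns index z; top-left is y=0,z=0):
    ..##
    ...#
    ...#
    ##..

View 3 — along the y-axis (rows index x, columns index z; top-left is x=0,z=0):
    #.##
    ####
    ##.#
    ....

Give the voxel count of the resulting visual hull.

9 voxels

initial block: 4^3 = 64
carve view 1 (along z, XY-mask fill 9/16): 36 voxels remain
carve view 2 (along x, YZ-mask fill 6/16): 13 voxels remain
carve view 3 (along y, XZ-mask fill 10/16): 9 voxels remain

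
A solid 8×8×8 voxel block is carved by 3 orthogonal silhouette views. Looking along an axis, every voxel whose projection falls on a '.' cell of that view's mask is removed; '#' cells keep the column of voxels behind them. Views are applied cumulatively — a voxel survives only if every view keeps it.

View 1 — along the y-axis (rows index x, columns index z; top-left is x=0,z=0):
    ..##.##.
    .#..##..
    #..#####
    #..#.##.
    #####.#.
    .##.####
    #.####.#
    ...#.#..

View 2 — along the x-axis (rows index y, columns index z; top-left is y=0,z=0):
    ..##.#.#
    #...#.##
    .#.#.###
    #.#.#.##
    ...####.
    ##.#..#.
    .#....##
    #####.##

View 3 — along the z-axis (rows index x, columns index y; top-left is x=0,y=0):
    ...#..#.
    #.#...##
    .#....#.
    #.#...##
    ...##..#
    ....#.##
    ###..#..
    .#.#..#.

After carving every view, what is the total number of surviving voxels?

60 voxels

initial block: 8^3 = 512
carve view 1 (along y, XZ-mask fill 37/64): 296 voxels remain
carve view 2 (along x, YZ-mask fill 36/64): 164 voxels remain
carve view 3 (along z, XY-mask fill 25/64): 60 voxels remain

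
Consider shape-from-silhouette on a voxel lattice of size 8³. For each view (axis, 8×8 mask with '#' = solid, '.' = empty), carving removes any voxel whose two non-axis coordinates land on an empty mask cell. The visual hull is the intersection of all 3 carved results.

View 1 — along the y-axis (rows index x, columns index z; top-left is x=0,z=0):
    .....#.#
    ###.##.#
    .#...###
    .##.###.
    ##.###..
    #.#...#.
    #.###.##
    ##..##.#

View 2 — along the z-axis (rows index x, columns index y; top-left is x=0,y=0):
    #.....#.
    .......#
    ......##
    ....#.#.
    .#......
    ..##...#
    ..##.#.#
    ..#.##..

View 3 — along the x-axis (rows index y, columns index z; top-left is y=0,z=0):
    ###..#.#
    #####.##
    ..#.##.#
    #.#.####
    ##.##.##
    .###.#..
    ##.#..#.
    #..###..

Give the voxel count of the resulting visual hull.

before carving: 512 voxels (8×8×8)
carve view 1 (along y, XZ-mask fill 36/64): 288 voxels remain
carve view 2 (along z, XY-mask fill 18/64): 81 voxels remain
carve view 3 (along x, YZ-mask fill 40/64): 44 voxels remain

voxel count = 44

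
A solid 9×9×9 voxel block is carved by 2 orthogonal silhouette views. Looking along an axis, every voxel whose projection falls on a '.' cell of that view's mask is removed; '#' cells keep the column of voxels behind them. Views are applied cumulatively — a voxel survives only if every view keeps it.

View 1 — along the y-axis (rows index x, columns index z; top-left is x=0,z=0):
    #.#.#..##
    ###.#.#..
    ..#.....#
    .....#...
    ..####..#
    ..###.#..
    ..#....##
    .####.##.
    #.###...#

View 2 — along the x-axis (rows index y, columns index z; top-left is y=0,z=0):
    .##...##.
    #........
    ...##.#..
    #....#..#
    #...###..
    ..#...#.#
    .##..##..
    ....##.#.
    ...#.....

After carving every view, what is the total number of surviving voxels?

|visual hull| = 102

initial block: 9^3 = 729
after view 1 [y-axis, 36 of 81 cells solid] → remaining = 324
after view 2 [x-axis, 26 of 81 cells solid] → remaining = 102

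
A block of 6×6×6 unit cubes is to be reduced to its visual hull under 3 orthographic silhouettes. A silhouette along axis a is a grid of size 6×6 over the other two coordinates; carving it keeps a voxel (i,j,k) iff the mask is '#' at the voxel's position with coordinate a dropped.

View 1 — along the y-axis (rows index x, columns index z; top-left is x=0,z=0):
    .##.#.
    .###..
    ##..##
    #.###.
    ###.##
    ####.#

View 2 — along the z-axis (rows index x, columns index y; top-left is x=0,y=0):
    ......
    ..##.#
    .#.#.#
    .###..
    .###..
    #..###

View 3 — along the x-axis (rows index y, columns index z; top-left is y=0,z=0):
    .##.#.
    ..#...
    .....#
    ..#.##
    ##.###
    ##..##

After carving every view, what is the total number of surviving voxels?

voxel count = 27

start: 6×6×6 = 216 voxels
  1. axis=1 (XZ plane), |mask|=24  ⇒  voxels=144
  2. axis=2 (XY plane), |mask|=16  ⇒  voxels=68
  3. axis=0 (YZ plane), |mask|=17  ⇒  voxels=27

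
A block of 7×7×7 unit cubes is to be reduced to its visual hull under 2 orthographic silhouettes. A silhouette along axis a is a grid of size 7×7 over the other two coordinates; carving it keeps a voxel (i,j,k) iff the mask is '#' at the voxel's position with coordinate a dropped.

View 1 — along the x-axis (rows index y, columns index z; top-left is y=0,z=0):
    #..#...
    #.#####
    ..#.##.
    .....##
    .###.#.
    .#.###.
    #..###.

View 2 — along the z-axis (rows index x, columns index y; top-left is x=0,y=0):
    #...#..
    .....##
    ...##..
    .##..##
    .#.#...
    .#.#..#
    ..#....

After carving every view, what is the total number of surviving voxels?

60 voxels

initial block: 7^3 = 343
carve view 1 (along x, YZ-mask fill 25/49): 175 voxels remain
carve view 2 (along z, XY-mask fill 16/49): 60 voxels remain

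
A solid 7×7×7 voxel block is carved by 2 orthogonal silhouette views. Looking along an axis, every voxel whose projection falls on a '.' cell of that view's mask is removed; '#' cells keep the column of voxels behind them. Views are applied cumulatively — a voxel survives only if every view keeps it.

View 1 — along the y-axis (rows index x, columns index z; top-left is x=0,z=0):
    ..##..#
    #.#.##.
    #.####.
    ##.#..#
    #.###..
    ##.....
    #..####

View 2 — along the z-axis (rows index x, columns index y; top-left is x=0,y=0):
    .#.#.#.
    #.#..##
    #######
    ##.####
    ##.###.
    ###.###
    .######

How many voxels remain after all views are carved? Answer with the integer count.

146 voxels

initial block: 7^3 = 343
step 1: project along y, AND mask (27/49) → |grid| = 189
step 2: project along z, AND mask (37/49) → |grid| = 146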